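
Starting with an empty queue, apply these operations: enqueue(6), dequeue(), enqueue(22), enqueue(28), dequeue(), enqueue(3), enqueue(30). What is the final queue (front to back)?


enqueue(6) -> [6]
dequeue() returns 6 -> []
enqueue(22) -> [22]
enqueue(28) -> [22, 28]
dequeue() returns 22 -> [28]
enqueue(3) -> [28, 3]
enqueue(30) -> [28, 3, 30]
Final queue (front to back): [28, 3, 30]


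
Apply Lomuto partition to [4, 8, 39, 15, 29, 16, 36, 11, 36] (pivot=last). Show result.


Elements <= 36 go left of pivot.
Result: [4, 8, 15, 29, 16, 36, 11, 36, 39], pivot at index 7


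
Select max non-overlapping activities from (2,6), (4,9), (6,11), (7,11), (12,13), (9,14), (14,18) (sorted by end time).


Greedy: pick earliest-ending, then skip overlaps.
Selected (4 activities): [(2, 6), (6, 11), (12, 13), (14, 18)]


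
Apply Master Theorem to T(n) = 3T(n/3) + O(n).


a=3, b=3, c=1. log_3(3)=1 = c=1. Case 2: O(n^c log n) = O(n log n)
Complexity: O(n log n)


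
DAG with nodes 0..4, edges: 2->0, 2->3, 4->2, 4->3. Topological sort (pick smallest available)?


Kahn's algorithm, process smallest node first
Order: [1, 4, 2, 0, 3]


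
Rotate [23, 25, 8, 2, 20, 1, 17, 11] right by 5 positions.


Right rotate by 5: [2, 20, 1, 17, 11, 23, 25, 8]


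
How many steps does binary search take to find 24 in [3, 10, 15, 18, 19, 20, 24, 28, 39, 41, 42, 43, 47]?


Search for 24:
[0,12] mid=6 arr[6]=24
Total: 1 comparisons


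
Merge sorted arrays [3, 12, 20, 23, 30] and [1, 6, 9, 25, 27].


Compare heads, take smaller each step.
Merged: [1, 3, 6, 9, 12, 20, 23, 25, 27, 30]


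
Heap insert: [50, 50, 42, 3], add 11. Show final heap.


Append 11: [50, 50, 42, 3, 11]
Bubble up: no swaps needed
Result: [50, 50, 42, 3, 11]


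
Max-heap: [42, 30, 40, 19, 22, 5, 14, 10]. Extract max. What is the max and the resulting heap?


Max = 42
Replace root with last, heapify down
Resulting heap: [40, 30, 14, 19, 22, 5, 10]


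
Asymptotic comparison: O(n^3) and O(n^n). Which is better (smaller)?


cubic grows slower than n^n
O(n^3) is asymptotically smaller; O(n^n) grows faster


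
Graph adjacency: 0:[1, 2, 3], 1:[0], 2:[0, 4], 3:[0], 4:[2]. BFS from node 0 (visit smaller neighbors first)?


BFS queue: start with [0]
Visit order: [0, 1, 2, 3, 4]


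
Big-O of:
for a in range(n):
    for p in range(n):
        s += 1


Per nesting level: O(n) * O(n) = O(n^2)
Complexity: O(n^2)


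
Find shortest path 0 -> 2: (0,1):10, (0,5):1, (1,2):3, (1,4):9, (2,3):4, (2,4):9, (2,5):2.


Dijkstra from 0:
Distances: {0: 0, 1: 6, 2: 3, 3: 7, 4: 12, 5: 1}
Shortest distance to 2 = 3, path = [0, 5, 2]


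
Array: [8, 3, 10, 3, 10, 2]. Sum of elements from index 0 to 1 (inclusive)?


Prefix sums: [0, 8, 11, 21, 24, 34, 36]
Sum[0..1] = prefix[2] - prefix[0] = 11 - 0 = 11


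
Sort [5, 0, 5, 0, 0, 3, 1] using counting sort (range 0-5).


Count array: [3, 1, 0, 1, 0, 2]
Reconstruct: [0, 0, 0, 1, 3, 5, 5]


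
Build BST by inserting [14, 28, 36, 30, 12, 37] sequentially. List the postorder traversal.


Root = 14; build tree by BST insertion.
Postorder traversal: [12, 30, 37, 36, 28, 14]


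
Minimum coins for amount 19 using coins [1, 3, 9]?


dp[0]=0; dp[i]=1+min(dp[i-c] for c in coins)
...dp[14]=4, dp[15]=3, dp[16]=4, dp[17]=5, dp[18]=2, dp[19]=3
Minimum coins for 19 = 3


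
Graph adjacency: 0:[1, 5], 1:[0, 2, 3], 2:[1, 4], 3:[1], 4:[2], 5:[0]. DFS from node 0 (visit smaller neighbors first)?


DFS stack-based: start with [0]
Visit order: [0, 1, 2, 4, 3, 5]


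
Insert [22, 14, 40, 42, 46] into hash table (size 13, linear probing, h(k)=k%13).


Insertions: 22->slot 9; 14->slot 1; 40->slot 2; 42->slot 3; 46->slot 7
Table: [None, 14, 40, 42, None, None, None, 46, None, 22, None, None, None]


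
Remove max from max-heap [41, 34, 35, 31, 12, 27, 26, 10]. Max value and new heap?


Max = 41
Replace root with last, heapify down
Resulting heap: [35, 34, 27, 31, 12, 10, 26]


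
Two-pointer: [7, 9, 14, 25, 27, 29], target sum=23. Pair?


Two pointers: lo=0, hi=5
Found pair: (9, 14) summing to 23


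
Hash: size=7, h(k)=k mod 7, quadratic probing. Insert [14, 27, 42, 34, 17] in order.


Insertions: 14->slot 0; 27->slot 6; 42->slot 1; 34->slot 3; 17->slot 4
Table: [14, 42, None, 34, 17, None, 27]


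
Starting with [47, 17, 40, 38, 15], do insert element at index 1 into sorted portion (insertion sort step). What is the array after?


After one pass: [17, 47, 40, 38, 15]


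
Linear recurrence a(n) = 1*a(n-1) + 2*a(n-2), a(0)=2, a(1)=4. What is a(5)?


Build bottom-up:
...a(3)=16, a(4)=32, a(5)=1*32+2*16=64


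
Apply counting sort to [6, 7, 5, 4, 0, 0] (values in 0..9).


Count array: [2, 0, 0, 0, 1, 1, 1, 1, 0, 0]
Reconstruct: [0, 0, 4, 5, 6, 7]


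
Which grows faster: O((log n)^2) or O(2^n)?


polylogarithmic grows slower than exponential
O((log n)^2) is asymptotically smaller; O(2^n) grows faster


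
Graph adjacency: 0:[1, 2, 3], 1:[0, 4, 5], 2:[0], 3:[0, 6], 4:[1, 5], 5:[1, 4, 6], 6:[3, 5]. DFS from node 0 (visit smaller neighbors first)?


DFS stack-based: start with [0]
Visit order: [0, 1, 4, 5, 6, 3, 2]


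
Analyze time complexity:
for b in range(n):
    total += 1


Per nesting level: O(n) = O(n)
Complexity: O(n)


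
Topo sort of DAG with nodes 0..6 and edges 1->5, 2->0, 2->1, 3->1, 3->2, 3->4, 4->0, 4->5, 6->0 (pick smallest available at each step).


Kahn's algorithm, process smallest node first
Order: [3, 2, 1, 4, 5, 6, 0]


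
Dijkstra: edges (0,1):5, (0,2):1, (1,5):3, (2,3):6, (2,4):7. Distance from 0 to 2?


Dijkstra from 0:
Distances: {0: 0, 1: 5, 2: 1, 3: 7, 4: 8, 5: 8}
Shortest distance to 2 = 1, path = [0, 2]


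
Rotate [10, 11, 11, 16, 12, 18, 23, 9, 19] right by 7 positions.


Right rotate by 7: [11, 16, 12, 18, 23, 9, 19, 10, 11]


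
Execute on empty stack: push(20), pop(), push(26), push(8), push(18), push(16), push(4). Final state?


push(20) -> [20]
pop() returns 20 -> []
push(26) -> [26]
push(8) -> [26, 8]
push(18) -> [26, 8, 18]
push(16) -> [26, 8, 18, 16]
push(4) -> [26, 8, 18, 16, 4]
Final stack (bottom to top): [26, 8, 18, 16, 4]


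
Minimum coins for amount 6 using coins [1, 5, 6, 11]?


dp[0]=0; dp[i]=1+min(dp[i-c] for c in coins)
...dp[1]=1, dp[2]=2, dp[3]=3, dp[4]=4, dp[5]=1, dp[6]=1
Minimum coins for 6 = 1


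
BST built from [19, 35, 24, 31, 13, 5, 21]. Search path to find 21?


BST root = 19
Search for 21: compare at each node
Path: [19, 35, 24, 21]


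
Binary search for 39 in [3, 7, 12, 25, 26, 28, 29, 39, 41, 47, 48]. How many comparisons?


Search for 39:
[0,10] mid=5 arr[5]=28
[6,10] mid=8 arr[8]=41
[6,7] mid=6 arr[6]=29
[7,7] mid=7 arr[7]=39
Total: 4 comparisons


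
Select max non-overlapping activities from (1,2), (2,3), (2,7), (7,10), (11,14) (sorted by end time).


Greedy: pick earliest-ending, then skip overlaps.
Selected (4 activities): [(1, 2), (2, 3), (7, 10), (11, 14)]


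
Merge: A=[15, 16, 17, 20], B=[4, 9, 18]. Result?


Compare heads, take smaller each step.
Merged: [4, 9, 15, 16, 17, 18, 20]


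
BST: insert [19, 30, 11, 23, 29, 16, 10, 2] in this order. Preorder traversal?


Root = 19; build tree by BST insertion.
Preorder traversal: [19, 11, 10, 2, 16, 30, 23, 29]


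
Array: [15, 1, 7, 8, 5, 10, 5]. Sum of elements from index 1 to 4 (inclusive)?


Prefix sums: [0, 15, 16, 23, 31, 36, 46, 51]
Sum[1..4] = prefix[5] - prefix[1] = 36 - 15 = 21


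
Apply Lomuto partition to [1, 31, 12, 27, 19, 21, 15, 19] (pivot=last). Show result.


Elements <= 19 go left of pivot.
Result: [1, 12, 19, 15, 19, 21, 27, 31], pivot at index 4


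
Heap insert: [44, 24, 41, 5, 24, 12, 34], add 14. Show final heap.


Append 14: [44, 24, 41, 5, 24, 12, 34, 14]
Bubble up: swap idx 7(14) with idx 3(5)
Result: [44, 24, 41, 14, 24, 12, 34, 5]


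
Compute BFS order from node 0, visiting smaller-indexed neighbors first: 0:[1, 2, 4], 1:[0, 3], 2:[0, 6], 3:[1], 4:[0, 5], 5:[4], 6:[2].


BFS queue: start with [0]
Visit order: [0, 1, 2, 4, 3, 6, 5]


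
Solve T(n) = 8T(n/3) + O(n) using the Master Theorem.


a=8, b=3, c=1. log_3(8)=1.893 > c=1. Case 1: O(n^log_b(a)) = O(n^1.893)
Complexity: O(n^1.893)


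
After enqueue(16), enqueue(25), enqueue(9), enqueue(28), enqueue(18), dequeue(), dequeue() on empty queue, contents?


enqueue(16) -> [16]
enqueue(25) -> [16, 25]
enqueue(9) -> [16, 25, 9]
enqueue(28) -> [16, 25, 9, 28]
enqueue(18) -> [16, 25, 9, 28, 18]
dequeue() returns 16 -> [25, 9, 28, 18]
dequeue() returns 25 -> [9, 28, 18]
Final queue (front to back): [9, 28, 18]


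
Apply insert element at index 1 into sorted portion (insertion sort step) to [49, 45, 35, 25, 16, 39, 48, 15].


After one pass: [45, 49, 35, 25, 16, 39, 48, 15]


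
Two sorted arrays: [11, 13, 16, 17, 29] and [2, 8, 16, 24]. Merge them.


Compare heads, take smaller each step.
Merged: [2, 8, 11, 13, 16, 16, 17, 24, 29]


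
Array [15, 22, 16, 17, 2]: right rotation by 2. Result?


Right rotate by 2: [17, 2, 15, 22, 16]


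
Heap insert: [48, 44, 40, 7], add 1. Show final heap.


Append 1: [48, 44, 40, 7, 1]
Bubble up: no swaps needed
Result: [48, 44, 40, 7, 1]


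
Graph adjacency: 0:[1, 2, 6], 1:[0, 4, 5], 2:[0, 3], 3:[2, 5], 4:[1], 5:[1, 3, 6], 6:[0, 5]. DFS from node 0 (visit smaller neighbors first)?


DFS stack-based: start with [0]
Visit order: [0, 1, 4, 5, 3, 2, 6]


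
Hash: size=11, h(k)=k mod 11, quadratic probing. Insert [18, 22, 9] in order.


Insertions: 18->slot 7; 22->slot 0; 9->slot 9
Table: [22, None, None, None, None, None, None, 18, None, 9, None]


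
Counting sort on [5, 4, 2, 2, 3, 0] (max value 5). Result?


Count array: [1, 0, 2, 1, 1, 1]
Reconstruct: [0, 2, 2, 3, 4, 5]


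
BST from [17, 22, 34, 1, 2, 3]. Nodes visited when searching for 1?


BST root = 17
Search for 1: compare at each node
Path: [17, 1]


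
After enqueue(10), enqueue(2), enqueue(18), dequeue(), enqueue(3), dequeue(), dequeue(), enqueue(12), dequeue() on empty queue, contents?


enqueue(10) -> [10]
enqueue(2) -> [10, 2]
enqueue(18) -> [10, 2, 18]
dequeue() returns 10 -> [2, 18]
enqueue(3) -> [2, 18, 3]
dequeue() returns 2 -> [18, 3]
dequeue() returns 18 -> [3]
enqueue(12) -> [3, 12]
dequeue() returns 3 -> [12]
Final queue (front to back): [12]


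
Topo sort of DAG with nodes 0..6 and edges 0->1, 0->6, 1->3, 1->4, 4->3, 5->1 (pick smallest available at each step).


Kahn's algorithm, process smallest node first
Order: [0, 2, 5, 1, 4, 3, 6]


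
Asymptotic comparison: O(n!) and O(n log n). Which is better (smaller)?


linearithmic grows slower than factorial
O(n log n) is asymptotically smaller; O(n!) grows faster


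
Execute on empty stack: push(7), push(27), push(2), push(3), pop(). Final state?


push(7) -> [7]
push(27) -> [7, 27]
push(2) -> [7, 27, 2]
push(3) -> [7, 27, 2, 3]
pop() returns 3 -> [7, 27, 2]
Final stack (bottom to top): [7, 27, 2]


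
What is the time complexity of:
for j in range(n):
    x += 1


Per nesting level: O(n) = O(n)
Complexity: O(n)


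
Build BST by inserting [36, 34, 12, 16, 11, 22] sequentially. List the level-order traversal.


Root = 36; build tree by BST insertion.
Level-Order traversal: [36, 34, 12, 11, 16, 22]


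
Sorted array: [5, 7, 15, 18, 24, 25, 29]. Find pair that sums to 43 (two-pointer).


Two pointers: lo=0, hi=6
Found pair: (18, 25) summing to 43


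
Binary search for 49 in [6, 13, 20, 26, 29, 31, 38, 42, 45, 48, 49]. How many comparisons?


Search for 49:
[0,10] mid=5 arr[5]=31
[6,10] mid=8 arr[8]=45
[9,10] mid=9 arr[9]=48
[10,10] mid=10 arr[10]=49
Total: 4 comparisons


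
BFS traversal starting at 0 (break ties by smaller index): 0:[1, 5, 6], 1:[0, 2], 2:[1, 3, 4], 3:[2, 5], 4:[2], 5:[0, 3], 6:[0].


BFS queue: start with [0]
Visit order: [0, 1, 5, 6, 2, 3, 4]


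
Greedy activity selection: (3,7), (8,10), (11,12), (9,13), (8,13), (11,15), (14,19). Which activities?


Greedy: pick earliest-ending, then skip overlaps.
Selected (4 activities): [(3, 7), (8, 10), (11, 12), (14, 19)]


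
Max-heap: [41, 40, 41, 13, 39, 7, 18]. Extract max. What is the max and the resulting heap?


Max = 41
Replace root with last, heapify down
Resulting heap: [41, 40, 18, 13, 39, 7]


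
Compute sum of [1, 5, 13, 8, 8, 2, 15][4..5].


Prefix sums: [0, 1, 6, 19, 27, 35, 37, 52]
Sum[4..5] = prefix[6] - prefix[4] = 37 - 27 = 10


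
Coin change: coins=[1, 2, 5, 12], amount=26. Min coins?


dp[0]=0; dp[i]=1+min(dp[i-c] for c in coins)
...dp[21]=4, dp[22]=3, dp[23]=4, dp[24]=2, dp[25]=3, dp[26]=3
Minimum coins for 26 = 3


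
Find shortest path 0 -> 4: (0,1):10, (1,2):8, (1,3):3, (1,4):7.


Dijkstra from 0:
Distances: {0: 0, 1: 10, 2: 18, 3: 13, 4: 17}
Shortest distance to 4 = 17, path = [0, 1, 4]


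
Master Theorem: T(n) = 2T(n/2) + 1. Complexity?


a=2, b=2, c=0. log_2(2)=1 > c=0. Case 1: O(n^log_b(a)) = O(n)
Complexity: O(n)


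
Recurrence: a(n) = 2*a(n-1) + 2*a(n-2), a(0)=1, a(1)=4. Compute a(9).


Build bottom-up:
...a(7)=1552, a(8)=4240, a(9)=2*4240+2*1552=11584


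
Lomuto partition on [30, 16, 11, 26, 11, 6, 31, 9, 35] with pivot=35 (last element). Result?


Elements <= 35 go left of pivot.
Result: [30, 16, 11, 26, 11, 6, 31, 9, 35], pivot at index 8


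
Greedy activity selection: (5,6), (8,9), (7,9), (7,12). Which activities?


Greedy: pick earliest-ending, then skip overlaps.
Selected (2 activities): [(5, 6), (8, 9)]


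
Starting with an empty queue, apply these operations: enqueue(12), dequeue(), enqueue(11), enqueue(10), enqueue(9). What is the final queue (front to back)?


enqueue(12) -> [12]
dequeue() returns 12 -> []
enqueue(11) -> [11]
enqueue(10) -> [11, 10]
enqueue(9) -> [11, 10, 9]
Final queue (front to back): [11, 10, 9]


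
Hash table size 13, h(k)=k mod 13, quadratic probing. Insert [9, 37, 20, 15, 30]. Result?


Insertions: 9->slot 9; 37->slot 11; 20->slot 7; 15->slot 2; 30->slot 4
Table: [None, None, 15, None, 30, None, None, 20, None, 9, None, 37, None]


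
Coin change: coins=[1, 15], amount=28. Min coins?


dp[0]=0; dp[i]=1+min(dp[i-c] for c in coins)
...dp[23]=9, dp[24]=10, dp[25]=11, dp[26]=12, dp[27]=13, dp[28]=14
Minimum coins for 28 = 14


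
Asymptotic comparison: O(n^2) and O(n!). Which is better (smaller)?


quadratic grows slower than factorial
O(n^2) is asymptotically smaller; O(n!) grows faster


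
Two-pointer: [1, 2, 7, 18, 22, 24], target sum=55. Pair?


Two pointers: lo=0, hi=5
No pair sums to 55


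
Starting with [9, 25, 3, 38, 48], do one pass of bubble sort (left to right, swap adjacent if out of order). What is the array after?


After one pass: [9, 3, 25, 38, 48]


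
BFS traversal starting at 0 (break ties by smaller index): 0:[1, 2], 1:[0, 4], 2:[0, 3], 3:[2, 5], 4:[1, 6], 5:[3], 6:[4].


BFS queue: start with [0]
Visit order: [0, 1, 2, 4, 3, 6, 5]


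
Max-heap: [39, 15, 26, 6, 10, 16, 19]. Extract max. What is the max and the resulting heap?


Max = 39
Replace root with last, heapify down
Resulting heap: [26, 15, 19, 6, 10, 16]


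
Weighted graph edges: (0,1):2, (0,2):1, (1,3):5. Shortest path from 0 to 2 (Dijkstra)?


Dijkstra from 0:
Distances: {0: 0, 1: 2, 2: 1, 3: 7}
Shortest distance to 2 = 1, path = [0, 2]


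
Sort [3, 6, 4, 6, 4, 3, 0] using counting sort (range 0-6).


Count array: [1, 0, 0, 2, 2, 0, 2]
Reconstruct: [0, 3, 3, 4, 4, 6, 6]


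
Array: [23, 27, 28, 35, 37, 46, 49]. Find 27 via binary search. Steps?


Search for 27:
[0,6] mid=3 arr[3]=35
[0,2] mid=1 arr[1]=27
Total: 2 comparisons


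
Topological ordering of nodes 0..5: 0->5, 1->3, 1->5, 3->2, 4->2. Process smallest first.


Kahn's algorithm, process smallest node first
Order: [0, 1, 3, 4, 2, 5]


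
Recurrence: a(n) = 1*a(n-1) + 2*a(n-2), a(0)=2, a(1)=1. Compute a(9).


Build bottom-up:
...a(7)=127, a(8)=257, a(9)=1*257+2*127=511


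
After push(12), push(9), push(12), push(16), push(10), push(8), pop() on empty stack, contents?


push(12) -> [12]
push(9) -> [12, 9]
push(12) -> [12, 9, 12]
push(16) -> [12, 9, 12, 16]
push(10) -> [12, 9, 12, 16, 10]
push(8) -> [12, 9, 12, 16, 10, 8]
pop() returns 8 -> [12, 9, 12, 16, 10]
Final stack (bottom to top): [12, 9, 12, 16, 10]


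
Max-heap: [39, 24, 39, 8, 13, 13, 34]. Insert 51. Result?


Append 51: [39, 24, 39, 8, 13, 13, 34, 51]
Bubble up: swap idx 7(51) with idx 3(8); swap idx 3(51) with idx 1(24); swap idx 1(51) with idx 0(39)
Result: [51, 39, 39, 24, 13, 13, 34, 8]


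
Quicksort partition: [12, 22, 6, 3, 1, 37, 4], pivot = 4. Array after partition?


Elements <= 4 go left of pivot.
Result: [3, 1, 4, 12, 22, 37, 6], pivot at index 2


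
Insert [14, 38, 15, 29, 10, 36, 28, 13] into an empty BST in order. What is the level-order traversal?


Root = 14; build tree by BST insertion.
Level-Order traversal: [14, 10, 38, 13, 15, 29, 28, 36]


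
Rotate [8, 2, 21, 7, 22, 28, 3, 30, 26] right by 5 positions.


Right rotate by 5: [22, 28, 3, 30, 26, 8, 2, 21, 7]


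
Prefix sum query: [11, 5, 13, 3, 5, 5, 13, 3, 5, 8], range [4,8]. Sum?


Prefix sums: [0, 11, 16, 29, 32, 37, 42, 55, 58, 63, 71]
Sum[4..8] = prefix[9] - prefix[4] = 63 - 32 = 31


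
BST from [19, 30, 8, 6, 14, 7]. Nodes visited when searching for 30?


BST root = 19
Search for 30: compare at each node
Path: [19, 30]


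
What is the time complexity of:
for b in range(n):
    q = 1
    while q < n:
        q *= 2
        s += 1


Per nesting level: O(n) * O(log n) = O(n log n)
Complexity: O(n log n)


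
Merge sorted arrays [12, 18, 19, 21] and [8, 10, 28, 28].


Compare heads, take smaller each step.
Merged: [8, 10, 12, 18, 19, 21, 28, 28]


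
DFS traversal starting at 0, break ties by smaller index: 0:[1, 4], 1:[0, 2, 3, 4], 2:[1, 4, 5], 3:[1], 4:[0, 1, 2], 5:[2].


DFS stack-based: start with [0]
Visit order: [0, 1, 2, 4, 5, 3]


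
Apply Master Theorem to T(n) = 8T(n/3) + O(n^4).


a=8, b=3, c=4. log_3(8)=1.893 < c=4. Case 3: O(n^c) = O(n^4)
Complexity: O(n^4)


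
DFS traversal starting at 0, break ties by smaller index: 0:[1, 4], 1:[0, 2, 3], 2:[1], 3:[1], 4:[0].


DFS stack-based: start with [0]
Visit order: [0, 1, 2, 3, 4]


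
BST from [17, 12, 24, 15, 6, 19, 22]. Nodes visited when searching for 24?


BST root = 17
Search for 24: compare at each node
Path: [17, 24]


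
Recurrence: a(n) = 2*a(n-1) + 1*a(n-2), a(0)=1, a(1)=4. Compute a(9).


Build bottom-up:
...a(7)=746, a(8)=1801, a(9)=2*1801+1*746=4348


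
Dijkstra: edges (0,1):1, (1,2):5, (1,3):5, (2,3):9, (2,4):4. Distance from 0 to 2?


Dijkstra from 0:
Distances: {0: 0, 1: 1, 2: 6, 3: 6, 4: 10}
Shortest distance to 2 = 6, path = [0, 1, 2]


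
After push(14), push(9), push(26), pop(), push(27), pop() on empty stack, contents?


push(14) -> [14]
push(9) -> [14, 9]
push(26) -> [14, 9, 26]
pop() returns 26 -> [14, 9]
push(27) -> [14, 9, 27]
pop() returns 27 -> [14, 9]
Final stack (bottom to top): [14, 9]


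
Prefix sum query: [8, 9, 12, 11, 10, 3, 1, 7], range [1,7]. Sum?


Prefix sums: [0, 8, 17, 29, 40, 50, 53, 54, 61]
Sum[1..7] = prefix[8] - prefix[1] = 61 - 8 = 53


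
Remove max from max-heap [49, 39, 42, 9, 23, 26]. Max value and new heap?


Max = 49
Replace root with last, heapify down
Resulting heap: [42, 39, 26, 9, 23]


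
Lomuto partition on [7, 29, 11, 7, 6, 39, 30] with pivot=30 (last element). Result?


Elements <= 30 go left of pivot.
Result: [7, 29, 11, 7, 6, 30, 39], pivot at index 5


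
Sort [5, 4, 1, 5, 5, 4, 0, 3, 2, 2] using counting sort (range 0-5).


Count array: [1, 1, 2, 1, 2, 3]
Reconstruct: [0, 1, 2, 2, 3, 4, 4, 5, 5, 5]


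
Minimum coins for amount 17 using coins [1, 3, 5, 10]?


dp[0]=0; dp[i]=1+min(dp[i-c] for c in coins)
...dp[12]=3, dp[13]=2, dp[14]=3, dp[15]=2, dp[16]=3, dp[17]=4
Minimum coins for 17 = 4


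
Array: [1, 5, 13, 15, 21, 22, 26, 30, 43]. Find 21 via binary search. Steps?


Search for 21:
[0,8] mid=4 arr[4]=21
Total: 1 comparisons


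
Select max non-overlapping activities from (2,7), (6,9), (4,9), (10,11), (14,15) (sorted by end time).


Greedy: pick earliest-ending, then skip overlaps.
Selected (3 activities): [(2, 7), (10, 11), (14, 15)]


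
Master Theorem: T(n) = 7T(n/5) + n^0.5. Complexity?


a=7, b=5, c=0.5. log_5(7)=1.209 > c=0.5. Case 1: O(n^log_b(a)) = O(n^1.209)
Complexity: O(n^1.209)


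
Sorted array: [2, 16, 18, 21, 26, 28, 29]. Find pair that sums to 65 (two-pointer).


Two pointers: lo=0, hi=6
No pair sums to 65


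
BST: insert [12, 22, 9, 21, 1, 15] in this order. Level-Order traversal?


Root = 12; build tree by BST insertion.
Level-Order traversal: [12, 9, 22, 1, 21, 15]


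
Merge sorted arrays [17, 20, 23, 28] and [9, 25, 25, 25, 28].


Compare heads, take smaller each step.
Merged: [9, 17, 20, 23, 25, 25, 25, 28, 28]


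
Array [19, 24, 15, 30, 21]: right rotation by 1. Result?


Right rotate by 1: [21, 19, 24, 15, 30]


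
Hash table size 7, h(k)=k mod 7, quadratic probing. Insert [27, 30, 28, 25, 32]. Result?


Insertions: 27->slot 6; 30->slot 2; 28->slot 0; 25->slot 4; 32->slot 5
Table: [28, None, 30, None, 25, 32, 27]


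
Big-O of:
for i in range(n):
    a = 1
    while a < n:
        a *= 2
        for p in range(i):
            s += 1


Per nesting level: O(n) * O(log n) * O(n) [triangular over i] = O(n^2 log n)
Complexity: O(n^2 log n)


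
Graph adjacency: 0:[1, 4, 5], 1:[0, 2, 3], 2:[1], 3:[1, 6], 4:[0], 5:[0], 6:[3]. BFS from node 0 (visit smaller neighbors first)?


BFS queue: start with [0]
Visit order: [0, 1, 4, 5, 2, 3, 6]


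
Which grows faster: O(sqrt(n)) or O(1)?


constant grows slower than sublinear
O(1) is asymptotically smaller; O(sqrt(n)) grows faster


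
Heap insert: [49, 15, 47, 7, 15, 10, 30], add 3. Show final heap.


Append 3: [49, 15, 47, 7, 15, 10, 30, 3]
Bubble up: no swaps needed
Result: [49, 15, 47, 7, 15, 10, 30, 3]


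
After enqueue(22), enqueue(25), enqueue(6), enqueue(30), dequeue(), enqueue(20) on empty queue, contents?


enqueue(22) -> [22]
enqueue(25) -> [22, 25]
enqueue(6) -> [22, 25, 6]
enqueue(30) -> [22, 25, 6, 30]
dequeue() returns 22 -> [25, 6, 30]
enqueue(20) -> [25, 6, 30, 20]
Final queue (front to back): [25, 6, 30, 20]


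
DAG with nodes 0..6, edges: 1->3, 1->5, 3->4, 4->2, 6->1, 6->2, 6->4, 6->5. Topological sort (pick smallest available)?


Kahn's algorithm, process smallest node first
Order: [0, 6, 1, 3, 4, 2, 5]


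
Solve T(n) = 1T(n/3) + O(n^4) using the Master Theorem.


a=1, b=3, c=4. log_3(1)=0 < c=4. Case 3: O(n^c) = O(n^4)
Complexity: O(n^4)


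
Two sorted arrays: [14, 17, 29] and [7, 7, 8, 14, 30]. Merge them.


Compare heads, take smaller each step.
Merged: [7, 7, 8, 14, 14, 17, 29, 30]


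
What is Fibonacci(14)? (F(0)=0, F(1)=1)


F(n)=F(n-1)+F(n-2)
...F(12)=144, F(13)=233, F(14)=377


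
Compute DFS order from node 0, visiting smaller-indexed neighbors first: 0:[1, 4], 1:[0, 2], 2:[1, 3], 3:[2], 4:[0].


DFS stack-based: start with [0]
Visit order: [0, 1, 2, 3, 4]


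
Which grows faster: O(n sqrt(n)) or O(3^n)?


n^1.5 grows slower than exponential (base 3)
O(n sqrt(n)) is asymptotically smaller; O(3^n) grows faster


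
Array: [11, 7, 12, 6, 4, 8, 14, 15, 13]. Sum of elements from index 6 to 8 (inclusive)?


Prefix sums: [0, 11, 18, 30, 36, 40, 48, 62, 77, 90]
Sum[6..8] = prefix[9] - prefix[6] = 90 - 48 = 42


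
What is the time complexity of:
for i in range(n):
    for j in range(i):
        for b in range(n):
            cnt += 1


Per nesting level: O(n) * O(n) [triangular over i] * O(n) = O(n^3)
Complexity: O(n^3)


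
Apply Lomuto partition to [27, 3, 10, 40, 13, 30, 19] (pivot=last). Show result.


Elements <= 19 go left of pivot.
Result: [3, 10, 13, 19, 27, 30, 40], pivot at index 3


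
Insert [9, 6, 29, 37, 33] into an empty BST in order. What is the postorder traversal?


Root = 9; build tree by BST insertion.
Postorder traversal: [6, 33, 37, 29, 9]


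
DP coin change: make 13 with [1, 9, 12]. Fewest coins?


dp[0]=0; dp[i]=1+min(dp[i-c] for c in coins)
...dp[8]=8, dp[9]=1, dp[10]=2, dp[11]=3, dp[12]=1, dp[13]=2
Minimum coins for 13 = 2


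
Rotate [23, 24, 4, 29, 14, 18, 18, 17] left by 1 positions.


Left rotate by 1: [24, 4, 29, 14, 18, 18, 17, 23]


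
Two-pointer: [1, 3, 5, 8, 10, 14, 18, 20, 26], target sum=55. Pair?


Two pointers: lo=0, hi=8
No pair sums to 55


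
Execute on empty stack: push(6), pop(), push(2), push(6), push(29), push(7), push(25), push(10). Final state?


push(6) -> [6]
pop() returns 6 -> []
push(2) -> [2]
push(6) -> [2, 6]
push(29) -> [2, 6, 29]
push(7) -> [2, 6, 29, 7]
push(25) -> [2, 6, 29, 7, 25]
push(10) -> [2, 6, 29, 7, 25, 10]
Final stack (bottom to top): [2, 6, 29, 7, 25, 10]


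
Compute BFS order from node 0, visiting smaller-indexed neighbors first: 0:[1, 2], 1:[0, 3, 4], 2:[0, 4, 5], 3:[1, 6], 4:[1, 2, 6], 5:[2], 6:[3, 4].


BFS queue: start with [0]
Visit order: [0, 1, 2, 3, 4, 5, 6]


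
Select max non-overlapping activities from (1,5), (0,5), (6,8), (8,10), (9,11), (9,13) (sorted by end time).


Greedy: pick earliest-ending, then skip overlaps.
Selected (3 activities): [(1, 5), (6, 8), (8, 10)]


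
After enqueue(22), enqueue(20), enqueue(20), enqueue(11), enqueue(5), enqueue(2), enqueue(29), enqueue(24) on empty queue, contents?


enqueue(22) -> [22]
enqueue(20) -> [22, 20]
enqueue(20) -> [22, 20, 20]
enqueue(11) -> [22, 20, 20, 11]
enqueue(5) -> [22, 20, 20, 11, 5]
enqueue(2) -> [22, 20, 20, 11, 5, 2]
enqueue(29) -> [22, 20, 20, 11, 5, 2, 29]
enqueue(24) -> [22, 20, 20, 11, 5, 2, 29, 24]
Final queue (front to back): [22, 20, 20, 11, 5, 2, 29, 24]


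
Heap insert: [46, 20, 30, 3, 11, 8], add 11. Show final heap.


Append 11: [46, 20, 30, 3, 11, 8, 11]
Bubble up: no swaps needed
Result: [46, 20, 30, 3, 11, 8, 11]


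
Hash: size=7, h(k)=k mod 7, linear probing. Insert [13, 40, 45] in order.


Insertions: 13->slot 6; 40->slot 5; 45->slot 3
Table: [None, None, None, 45, None, 40, 13]


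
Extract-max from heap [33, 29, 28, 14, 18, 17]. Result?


Max = 33
Replace root with last, heapify down
Resulting heap: [29, 18, 28, 14, 17]


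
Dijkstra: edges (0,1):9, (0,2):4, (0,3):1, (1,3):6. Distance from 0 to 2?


Dijkstra from 0:
Distances: {0: 0, 1: 7, 2: 4, 3: 1}
Shortest distance to 2 = 4, path = [0, 2]


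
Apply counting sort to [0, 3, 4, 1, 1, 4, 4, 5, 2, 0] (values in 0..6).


Count array: [2, 2, 1, 1, 3, 1, 0]
Reconstruct: [0, 0, 1, 1, 2, 3, 4, 4, 4, 5]


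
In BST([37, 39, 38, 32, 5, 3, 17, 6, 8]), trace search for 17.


BST root = 37
Search for 17: compare at each node
Path: [37, 32, 5, 17]


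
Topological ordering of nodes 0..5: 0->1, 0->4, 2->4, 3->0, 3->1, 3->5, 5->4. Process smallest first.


Kahn's algorithm, process smallest node first
Order: [2, 3, 0, 1, 5, 4]


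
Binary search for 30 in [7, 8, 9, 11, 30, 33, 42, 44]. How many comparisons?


Search for 30:
[0,7] mid=3 arr[3]=11
[4,7] mid=5 arr[5]=33
[4,4] mid=4 arr[4]=30
Total: 3 comparisons


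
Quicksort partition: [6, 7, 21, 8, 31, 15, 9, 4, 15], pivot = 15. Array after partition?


Elements <= 15 go left of pivot.
Result: [6, 7, 8, 15, 9, 4, 15, 21, 31], pivot at index 6


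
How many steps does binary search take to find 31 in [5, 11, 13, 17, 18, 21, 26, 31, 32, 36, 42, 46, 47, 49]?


Search for 31:
[0,13] mid=6 arr[6]=26
[7,13] mid=10 arr[10]=42
[7,9] mid=8 arr[8]=32
[7,7] mid=7 arr[7]=31
Total: 4 comparisons


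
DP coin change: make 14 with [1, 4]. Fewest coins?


dp[0]=0; dp[i]=1+min(dp[i-c] for c in coins)
...dp[9]=3, dp[10]=4, dp[11]=5, dp[12]=3, dp[13]=4, dp[14]=5
Minimum coins for 14 = 5


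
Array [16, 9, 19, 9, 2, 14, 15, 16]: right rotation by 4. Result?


Right rotate by 4: [2, 14, 15, 16, 16, 9, 19, 9]


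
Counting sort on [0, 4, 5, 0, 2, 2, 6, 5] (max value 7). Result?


Count array: [2, 0, 2, 0, 1, 2, 1, 0]
Reconstruct: [0, 0, 2, 2, 4, 5, 5, 6]


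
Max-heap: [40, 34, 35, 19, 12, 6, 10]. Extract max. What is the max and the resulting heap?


Max = 40
Replace root with last, heapify down
Resulting heap: [35, 34, 10, 19, 12, 6]


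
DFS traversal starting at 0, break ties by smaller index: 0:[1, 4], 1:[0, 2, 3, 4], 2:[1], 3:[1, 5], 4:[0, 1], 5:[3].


DFS stack-based: start with [0]
Visit order: [0, 1, 2, 3, 5, 4]


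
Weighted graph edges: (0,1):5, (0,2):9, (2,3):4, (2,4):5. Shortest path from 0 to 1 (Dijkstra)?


Dijkstra from 0:
Distances: {0: 0, 1: 5, 2: 9, 3: 13, 4: 14}
Shortest distance to 1 = 5, path = [0, 1]


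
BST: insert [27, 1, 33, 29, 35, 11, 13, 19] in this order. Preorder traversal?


Root = 27; build tree by BST insertion.
Preorder traversal: [27, 1, 11, 13, 19, 33, 29, 35]


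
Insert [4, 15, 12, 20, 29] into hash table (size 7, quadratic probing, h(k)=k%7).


Insertions: 4->slot 4; 15->slot 1; 12->slot 5; 20->slot 6; 29->slot 2
Table: [None, 15, 29, None, 4, 12, 20]


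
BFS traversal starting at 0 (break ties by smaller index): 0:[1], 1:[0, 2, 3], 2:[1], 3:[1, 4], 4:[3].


BFS queue: start with [0]
Visit order: [0, 1, 2, 3, 4]


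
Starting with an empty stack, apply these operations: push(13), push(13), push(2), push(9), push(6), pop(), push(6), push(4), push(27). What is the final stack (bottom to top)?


push(13) -> [13]
push(13) -> [13, 13]
push(2) -> [13, 13, 2]
push(9) -> [13, 13, 2, 9]
push(6) -> [13, 13, 2, 9, 6]
pop() returns 6 -> [13, 13, 2, 9]
push(6) -> [13, 13, 2, 9, 6]
push(4) -> [13, 13, 2, 9, 6, 4]
push(27) -> [13, 13, 2, 9, 6, 4, 27]
Final stack (bottom to top): [13, 13, 2, 9, 6, 4, 27]


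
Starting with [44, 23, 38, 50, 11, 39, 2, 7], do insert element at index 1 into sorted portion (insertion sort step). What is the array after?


After one pass: [23, 44, 38, 50, 11, 39, 2, 7]


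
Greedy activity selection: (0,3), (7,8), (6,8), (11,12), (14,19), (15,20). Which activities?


Greedy: pick earliest-ending, then skip overlaps.
Selected (4 activities): [(0, 3), (7, 8), (11, 12), (14, 19)]


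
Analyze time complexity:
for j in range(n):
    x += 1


Per nesting level: O(n) = O(n)
Complexity: O(n)


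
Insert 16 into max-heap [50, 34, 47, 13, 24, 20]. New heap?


Append 16: [50, 34, 47, 13, 24, 20, 16]
Bubble up: no swaps needed
Result: [50, 34, 47, 13, 24, 20, 16]


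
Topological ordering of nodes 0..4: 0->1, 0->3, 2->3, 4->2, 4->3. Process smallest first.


Kahn's algorithm, process smallest node first
Order: [0, 1, 4, 2, 3]


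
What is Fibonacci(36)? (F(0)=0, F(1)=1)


F(n)=F(n-1)+F(n-2)
...F(34)=5702887, F(35)=9227465, F(36)=14930352


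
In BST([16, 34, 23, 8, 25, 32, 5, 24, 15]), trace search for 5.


BST root = 16
Search for 5: compare at each node
Path: [16, 8, 5]


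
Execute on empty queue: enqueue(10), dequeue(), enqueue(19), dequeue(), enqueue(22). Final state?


enqueue(10) -> [10]
dequeue() returns 10 -> []
enqueue(19) -> [19]
dequeue() returns 19 -> []
enqueue(22) -> [22]
Final queue (front to back): [22]


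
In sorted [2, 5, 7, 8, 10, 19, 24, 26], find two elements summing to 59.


Two pointers: lo=0, hi=7
No pair sums to 59


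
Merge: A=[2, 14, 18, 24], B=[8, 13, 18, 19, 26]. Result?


Compare heads, take smaller each step.
Merged: [2, 8, 13, 14, 18, 18, 19, 24, 26]


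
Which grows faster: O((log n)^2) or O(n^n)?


polylogarithmic grows slower than n^n
O((log n)^2) is asymptotically smaller; O(n^n) grows faster


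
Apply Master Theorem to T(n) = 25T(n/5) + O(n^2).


a=25, b=5, c=2. log_5(25)=2 = c=2. Case 2: O(n^c log n) = O(n^2 log n)
Complexity: O(n^2 log n)


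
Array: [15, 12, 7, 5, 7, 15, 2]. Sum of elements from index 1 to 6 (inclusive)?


Prefix sums: [0, 15, 27, 34, 39, 46, 61, 63]
Sum[1..6] = prefix[7] - prefix[1] = 63 - 15 = 48


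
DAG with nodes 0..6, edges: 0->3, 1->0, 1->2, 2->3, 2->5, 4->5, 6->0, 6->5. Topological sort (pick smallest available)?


Kahn's algorithm, process smallest node first
Order: [1, 2, 4, 6, 0, 3, 5]


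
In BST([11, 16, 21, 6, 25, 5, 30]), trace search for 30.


BST root = 11
Search for 30: compare at each node
Path: [11, 16, 21, 25, 30]


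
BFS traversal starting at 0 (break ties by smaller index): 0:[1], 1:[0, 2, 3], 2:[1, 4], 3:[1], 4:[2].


BFS queue: start with [0]
Visit order: [0, 1, 2, 3, 4]


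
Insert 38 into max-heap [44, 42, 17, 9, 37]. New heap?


Append 38: [44, 42, 17, 9, 37, 38]
Bubble up: swap idx 5(38) with idx 2(17)
Result: [44, 42, 38, 9, 37, 17]


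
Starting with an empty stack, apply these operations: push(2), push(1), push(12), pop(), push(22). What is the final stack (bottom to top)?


push(2) -> [2]
push(1) -> [2, 1]
push(12) -> [2, 1, 12]
pop() returns 12 -> [2, 1]
push(22) -> [2, 1, 22]
Final stack (bottom to top): [2, 1, 22]


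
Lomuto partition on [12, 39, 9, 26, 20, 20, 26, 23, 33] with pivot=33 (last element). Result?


Elements <= 33 go left of pivot.
Result: [12, 9, 26, 20, 20, 26, 23, 33, 39], pivot at index 7


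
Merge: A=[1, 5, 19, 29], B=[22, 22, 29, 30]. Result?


Compare heads, take smaller each step.
Merged: [1, 5, 19, 22, 22, 29, 29, 30]


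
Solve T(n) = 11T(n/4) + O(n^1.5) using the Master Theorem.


a=11, b=4, c=1.5. log_4(11)=1.730 > c=1.5. Case 1: O(n^log_b(a)) = O(n^1.730)
Complexity: O(n^1.730)


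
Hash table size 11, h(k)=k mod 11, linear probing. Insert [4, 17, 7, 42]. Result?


Insertions: 4->slot 4; 17->slot 6; 7->slot 7; 42->slot 9
Table: [None, None, None, None, 4, None, 17, 7, None, 42, None]


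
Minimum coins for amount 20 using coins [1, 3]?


dp[0]=0; dp[i]=1+min(dp[i-c] for c in coins)
...dp[15]=5, dp[16]=6, dp[17]=7, dp[18]=6, dp[19]=7, dp[20]=8
Minimum coins for 20 = 8


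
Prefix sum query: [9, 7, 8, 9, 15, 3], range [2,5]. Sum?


Prefix sums: [0, 9, 16, 24, 33, 48, 51]
Sum[2..5] = prefix[6] - prefix[2] = 51 - 16 = 35


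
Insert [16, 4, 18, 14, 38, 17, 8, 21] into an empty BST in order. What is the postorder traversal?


Root = 16; build tree by BST insertion.
Postorder traversal: [8, 14, 4, 17, 21, 38, 18, 16]


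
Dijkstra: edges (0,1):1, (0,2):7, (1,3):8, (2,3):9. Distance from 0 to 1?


Dijkstra from 0:
Distances: {0: 0, 1: 1, 2: 7, 3: 9}
Shortest distance to 1 = 1, path = [0, 1]


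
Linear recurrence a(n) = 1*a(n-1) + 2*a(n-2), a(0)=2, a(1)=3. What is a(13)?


Build bottom-up:
...a(11)=3413, a(12)=6827, a(13)=1*6827+2*3413=13653


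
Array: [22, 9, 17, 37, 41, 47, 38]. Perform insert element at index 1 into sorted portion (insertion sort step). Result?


After one pass: [9, 22, 17, 37, 41, 47, 38]


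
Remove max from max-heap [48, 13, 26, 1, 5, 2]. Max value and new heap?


Max = 48
Replace root with last, heapify down
Resulting heap: [26, 13, 2, 1, 5]


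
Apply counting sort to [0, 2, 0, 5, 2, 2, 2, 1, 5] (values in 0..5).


Count array: [2, 1, 4, 0, 0, 2]
Reconstruct: [0, 0, 1, 2, 2, 2, 2, 5, 5]


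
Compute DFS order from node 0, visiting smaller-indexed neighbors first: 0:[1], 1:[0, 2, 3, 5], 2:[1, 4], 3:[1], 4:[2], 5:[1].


DFS stack-based: start with [0]
Visit order: [0, 1, 2, 4, 3, 5]


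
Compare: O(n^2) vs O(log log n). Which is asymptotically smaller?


double-logarithmic grows slower than quadratic
O(log log n) is asymptotically smaller; O(n^2) grows faster


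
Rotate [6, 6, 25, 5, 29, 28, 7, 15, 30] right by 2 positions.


Right rotate by 2: [15, 30, 6, 6, 25, 5, 29, 28, 7]


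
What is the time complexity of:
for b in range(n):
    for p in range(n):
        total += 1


Per nesting level: O(n) * O(n) = O(n^2)
Complexity: O(n^2)


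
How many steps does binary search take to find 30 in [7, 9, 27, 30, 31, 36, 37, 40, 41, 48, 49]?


Search for 30:
[0,10] mid=5 arr[5]=36
[0,4] mid=2 arr[2]=27
[3,4] mid=3 arr[3]=30
Total: 3 comparisons


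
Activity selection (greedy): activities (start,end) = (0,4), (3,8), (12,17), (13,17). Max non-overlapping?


Greedy: pick earliest-ending, then skip overlaps.
Selected (2 activities): [(0, 4), (12, 17)]


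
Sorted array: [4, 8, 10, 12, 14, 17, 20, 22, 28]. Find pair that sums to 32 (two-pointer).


Two pointers: lo=0, hi=8
Found pair: (4, 28) summing to 32


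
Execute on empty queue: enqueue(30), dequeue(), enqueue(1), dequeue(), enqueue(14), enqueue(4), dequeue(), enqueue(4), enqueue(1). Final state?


enqueue(30) -> [30]
dequeue() returns 30 -> []
enqueue(1) -> [1]
dequeue() returns 1 -> []
enqueue(14) -> [14]
enqueue(4) -> [14, 4]
dequeue() returns 14 -> [4]
enqueue(4) -> [4, 4]
enqueue(1) -> [4, 4, 1]
Final queue (front to back): [4, 4, 1]


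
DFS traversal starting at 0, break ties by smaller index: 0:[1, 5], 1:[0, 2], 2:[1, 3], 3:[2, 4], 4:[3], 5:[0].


DFS stack-based: start with [0]
Visit order: [0, 1, 2, 3, 4, 5]


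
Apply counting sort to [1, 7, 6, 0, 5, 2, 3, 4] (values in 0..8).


Count array: [1, 1, 1, 1, 1, 1, 1, 1, 0]
Reconstruct: [0, 1, 2, 3, 4, 5, 6, 7]


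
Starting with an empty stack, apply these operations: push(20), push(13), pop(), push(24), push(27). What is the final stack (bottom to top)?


push(20) -> [20]
push(13) -> [20, 13]
pop() returns 13 -> [20]
push(24) -> [20, 24]
push(27) -> [20, 24, 27]
Final stack (bottom to top): [20, 24, 27]


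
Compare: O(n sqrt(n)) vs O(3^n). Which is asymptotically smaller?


n^1.5 grows slower than exponential (base 3)
O(n sqrt(n)) is asymptotically smaller; O(3^n) grows faster


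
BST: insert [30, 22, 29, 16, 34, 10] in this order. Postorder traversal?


Root = 30; build tree by BST insertion.
Postorder traversal: [10, 16, 29, 22, 34, 30]


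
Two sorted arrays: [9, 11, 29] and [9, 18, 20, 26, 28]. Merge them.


Compare heads, take smaller each step.
Merged: [9, 9, 11, 18, 20, 26, 28, 29]


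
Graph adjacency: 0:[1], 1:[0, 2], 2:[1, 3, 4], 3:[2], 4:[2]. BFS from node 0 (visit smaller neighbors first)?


BFS queue: start with [0]
Visit order: [0, 1, 2, 3, 4]


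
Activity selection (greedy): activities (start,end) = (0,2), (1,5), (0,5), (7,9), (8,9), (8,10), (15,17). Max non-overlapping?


Greedy: pick earliest-ending, then skip overlaps.
Selected (3 activities): [(0, 2), (7, 9), (15, 17)]


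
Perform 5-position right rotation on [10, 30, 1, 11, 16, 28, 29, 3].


Right rotate by 5: [11, 16, 28, 29, 3, 10, 30, 1]


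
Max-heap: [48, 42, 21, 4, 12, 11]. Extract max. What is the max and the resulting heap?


Max = 48
Replace root with last, heapify down
Resulting heap: [42, 12, 21, 4, 11]


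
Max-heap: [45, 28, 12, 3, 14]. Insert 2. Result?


Append 2: [45, 28, 12, 3, 14, 2]
Bubble up: no swaps needed
Result: [45, 28, 12, 3, 14, 2]


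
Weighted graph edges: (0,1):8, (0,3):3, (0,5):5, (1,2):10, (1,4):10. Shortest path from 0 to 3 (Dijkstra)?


Dijkstra from 0:
Distances: {0: 0, 1: 8, 2: 18, 3: 3, 4: 18, 5: 5}
Shortest distance to 3 = 3, path = [0, 3]


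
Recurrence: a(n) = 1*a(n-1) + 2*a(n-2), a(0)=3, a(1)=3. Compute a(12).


Build bottom-up:
...a(10)=2049, a(11)=4095, a(12)=1*4095+2*2049=8193


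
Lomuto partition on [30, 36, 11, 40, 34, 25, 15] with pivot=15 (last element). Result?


Elements <= 15 go left of pivot.
Result: [11, 15, 30, 40, 34, 25, 36], pivot at index 1


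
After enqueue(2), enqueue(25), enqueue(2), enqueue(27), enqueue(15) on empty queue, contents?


enqueue(2) -> [2]
enqueue(25) -> [2, 25]
enqueue(2) -> [2, 25, 2]
enqueue(27) -> [2, 25, 2, 27]
enqueue(15) -> [2, 25, 2, 27, 15]
Final queue (front to back): [2, 25, 2, 27, 15]
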